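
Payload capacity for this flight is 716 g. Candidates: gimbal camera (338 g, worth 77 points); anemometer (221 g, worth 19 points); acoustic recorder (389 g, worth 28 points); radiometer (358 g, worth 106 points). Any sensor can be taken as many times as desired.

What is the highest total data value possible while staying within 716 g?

212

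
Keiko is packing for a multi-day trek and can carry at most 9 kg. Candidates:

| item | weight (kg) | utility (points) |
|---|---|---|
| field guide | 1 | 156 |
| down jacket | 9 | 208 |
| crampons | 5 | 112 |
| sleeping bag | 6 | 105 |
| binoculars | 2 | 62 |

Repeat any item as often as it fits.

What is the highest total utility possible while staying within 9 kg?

1404

Taking 9×field guide: 9 kg used, 1404 in utility.
That's the maximum — no swap from here does better than 1404.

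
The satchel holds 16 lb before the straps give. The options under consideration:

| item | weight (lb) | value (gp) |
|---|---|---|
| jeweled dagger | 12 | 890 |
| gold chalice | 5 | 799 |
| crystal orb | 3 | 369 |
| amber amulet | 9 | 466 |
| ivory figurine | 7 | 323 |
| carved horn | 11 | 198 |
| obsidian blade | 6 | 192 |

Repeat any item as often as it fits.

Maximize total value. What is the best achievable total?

2397

The ratio ordering already packs tightly: 3×gold chalice, 15 lb, 2397.
That's the maximum — no swap from here does better than 2397.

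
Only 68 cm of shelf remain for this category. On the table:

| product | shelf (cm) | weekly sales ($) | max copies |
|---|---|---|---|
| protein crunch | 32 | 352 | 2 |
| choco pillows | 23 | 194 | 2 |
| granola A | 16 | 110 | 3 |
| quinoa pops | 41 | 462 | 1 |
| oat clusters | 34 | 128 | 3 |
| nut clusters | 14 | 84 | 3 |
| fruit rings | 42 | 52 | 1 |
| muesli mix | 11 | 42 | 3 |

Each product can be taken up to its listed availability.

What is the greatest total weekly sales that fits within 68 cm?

704

Taking the top-ratio products first gives choco pillows + quinoa pops for 656 (64 cm).
Replace choco pillows and quinoa pops with 2×protein crunch: the trade gains 48 net, giving 704 at 64 cm.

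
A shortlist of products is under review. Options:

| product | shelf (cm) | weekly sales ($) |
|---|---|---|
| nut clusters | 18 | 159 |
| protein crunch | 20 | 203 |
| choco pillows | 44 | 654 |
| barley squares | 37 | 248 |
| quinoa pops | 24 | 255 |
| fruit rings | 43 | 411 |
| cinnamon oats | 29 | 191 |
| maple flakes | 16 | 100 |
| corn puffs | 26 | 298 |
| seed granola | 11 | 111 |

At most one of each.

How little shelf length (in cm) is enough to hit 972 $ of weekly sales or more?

79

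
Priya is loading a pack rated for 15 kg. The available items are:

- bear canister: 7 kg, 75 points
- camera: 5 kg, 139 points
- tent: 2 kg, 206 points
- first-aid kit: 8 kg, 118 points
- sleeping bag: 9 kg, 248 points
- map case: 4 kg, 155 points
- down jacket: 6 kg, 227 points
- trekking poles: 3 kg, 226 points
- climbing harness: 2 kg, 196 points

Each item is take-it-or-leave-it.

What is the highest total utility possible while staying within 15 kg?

Density check — tent 103.00, climbing harness 98.00, trekking poles 75.33, map case 38.75 are the best per kg.
A density-first pass picks tent + map case + trekking poles + climbing harness — 783 at 11 kg.
The 4 kg tied up in map case is better spent on down jacket — total rises to 855 (13 kg).

855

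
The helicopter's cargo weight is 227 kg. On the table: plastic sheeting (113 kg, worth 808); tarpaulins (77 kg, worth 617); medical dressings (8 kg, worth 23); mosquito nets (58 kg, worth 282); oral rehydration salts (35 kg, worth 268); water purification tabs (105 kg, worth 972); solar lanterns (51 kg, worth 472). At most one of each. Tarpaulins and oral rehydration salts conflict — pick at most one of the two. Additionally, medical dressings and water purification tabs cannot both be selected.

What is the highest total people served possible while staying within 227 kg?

1780

Ranking by ratio (people served/kg): water purification tabs 9.26, solar lanterns 9.25, tarpaulins 8.01, oral rehydration salts 7.66.
Plastic sheeting + water purification tabs uses 218 of the 227 kg and totals 1780.
Runner-up mosquito nets + water purification tabs + solar lanterns tops out at 1726.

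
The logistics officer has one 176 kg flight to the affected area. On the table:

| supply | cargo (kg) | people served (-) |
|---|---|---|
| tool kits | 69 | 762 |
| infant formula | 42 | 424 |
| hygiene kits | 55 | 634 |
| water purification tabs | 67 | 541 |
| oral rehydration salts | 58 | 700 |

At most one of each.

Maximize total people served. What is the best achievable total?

Filling by ratio: infant formula + hygiene kits + oral rehydration salts for 1758, with 21 kg left unused.
Dropping hygiene kits frees 55 kg; slotting in tool kits (69 kg) lifts the total to 1886 at 169 kg.
The spare 7 kg is too small for any remaining supply, and no exchange beats 1886.

1886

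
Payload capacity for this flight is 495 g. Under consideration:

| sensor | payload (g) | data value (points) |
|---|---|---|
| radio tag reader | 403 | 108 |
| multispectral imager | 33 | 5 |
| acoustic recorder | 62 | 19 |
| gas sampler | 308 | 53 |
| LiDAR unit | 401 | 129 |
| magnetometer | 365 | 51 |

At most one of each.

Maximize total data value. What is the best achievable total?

The ratio ordering already packs tightly: acoustic recorder + LiDAR unit, 463 g, 148.
Runner-up multispectral imager + LiDAR unit tops out at 134.

148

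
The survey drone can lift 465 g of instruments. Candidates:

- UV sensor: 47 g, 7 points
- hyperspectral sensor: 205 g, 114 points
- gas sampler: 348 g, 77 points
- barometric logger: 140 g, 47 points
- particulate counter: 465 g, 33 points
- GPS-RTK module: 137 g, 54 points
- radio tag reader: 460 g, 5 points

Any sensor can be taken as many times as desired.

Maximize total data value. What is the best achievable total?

Ranking by ratio (data value/g): hyperspectral sensor 0.56, GPS-RTK module 0.39, barometric logger 0.34.
The ratio ordering already packs tightly: UV sensor + 2×hyperspectral sensor, 457 g, 235.

235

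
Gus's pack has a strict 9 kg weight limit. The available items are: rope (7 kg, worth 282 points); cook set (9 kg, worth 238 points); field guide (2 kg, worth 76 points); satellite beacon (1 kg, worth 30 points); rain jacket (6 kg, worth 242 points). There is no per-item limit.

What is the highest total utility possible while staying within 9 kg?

358

Density check — rain jacket 40.33, rope 40.29, field guide 38.00 are the best per kg.
Greedy by ratio would take field guide + satellite beacon + rain jacket: 9 kg used, total 348.
The 7 kg tied up in satellite beacon and rain jacket is better spent on rope — total rises to 358 (9 kg).
That's the maximum — no swap from here does better than 358.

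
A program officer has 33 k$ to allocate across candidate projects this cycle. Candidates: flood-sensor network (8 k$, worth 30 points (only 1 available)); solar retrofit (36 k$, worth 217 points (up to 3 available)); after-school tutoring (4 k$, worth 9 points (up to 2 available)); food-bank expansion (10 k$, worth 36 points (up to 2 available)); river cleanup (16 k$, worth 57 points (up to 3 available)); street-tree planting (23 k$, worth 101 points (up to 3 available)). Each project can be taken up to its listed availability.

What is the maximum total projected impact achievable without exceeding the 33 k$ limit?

The ratio heuristic lands on flood-sensor network + street-tree planting (131) but leaves 2 k$ idle.
The 8 k$ tied up in flood-sensor network is better spent on food-bank expansion — total rises to 137 (33 k$).
No other feasible combination exceeds 137.

137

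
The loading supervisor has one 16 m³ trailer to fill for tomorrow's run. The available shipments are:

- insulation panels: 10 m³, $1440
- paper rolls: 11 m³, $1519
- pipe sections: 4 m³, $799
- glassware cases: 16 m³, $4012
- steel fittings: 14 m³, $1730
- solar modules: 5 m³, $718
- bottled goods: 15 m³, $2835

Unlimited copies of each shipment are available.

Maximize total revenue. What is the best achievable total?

4012

Ranking by ratio (revenue/m³): glassware cases 250.75, pipe sections 199.75, bottled goods 189.00, insulation panels 144.00.
The ratio ordering already packs tightly: glassware cases, 16 m³, 4012.
That's the maximum — no swap from here does better than 4012.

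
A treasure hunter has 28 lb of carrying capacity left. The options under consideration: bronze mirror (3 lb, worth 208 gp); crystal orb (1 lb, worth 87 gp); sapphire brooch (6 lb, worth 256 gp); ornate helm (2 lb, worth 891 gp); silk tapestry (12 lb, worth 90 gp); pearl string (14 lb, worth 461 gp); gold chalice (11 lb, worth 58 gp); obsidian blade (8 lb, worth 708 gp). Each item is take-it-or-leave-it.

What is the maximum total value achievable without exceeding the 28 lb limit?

2355

Density check — ornate helm 445.50, obsidian blade 88.50, crystal orb 87.00, bronze mirror 69.33 are the best per lb.
Filling by ratio: bronze mirror + crystal orb + sapphire brooch + ornate helm + obsidian blade for 2150, with 8 lb left unused.
The 6 lb tied up in sapphire brooch is better spent on pearl string — total rises to 2355 (28 lb).
Every other selection either busts 28 lb or fails to beat 2355.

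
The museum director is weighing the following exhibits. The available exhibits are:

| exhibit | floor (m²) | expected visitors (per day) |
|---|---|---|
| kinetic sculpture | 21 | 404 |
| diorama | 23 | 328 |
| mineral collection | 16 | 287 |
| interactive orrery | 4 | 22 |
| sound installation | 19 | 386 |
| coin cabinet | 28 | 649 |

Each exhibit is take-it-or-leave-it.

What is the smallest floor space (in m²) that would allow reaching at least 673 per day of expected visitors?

35

Minimise m² subject to total expected visitors ≥ 673.
Taking mineral collection + sound installation gives 673 (≥ 673) for 35 m².
Below 35 m² the best achievable stays under 673.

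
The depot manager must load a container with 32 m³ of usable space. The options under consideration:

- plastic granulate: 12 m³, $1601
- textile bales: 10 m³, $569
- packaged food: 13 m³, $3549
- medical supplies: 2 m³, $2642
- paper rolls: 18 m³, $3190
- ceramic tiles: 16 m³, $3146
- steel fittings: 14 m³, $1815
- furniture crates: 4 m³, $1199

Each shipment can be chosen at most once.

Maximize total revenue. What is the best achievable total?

9337

A density-first pass picks plastic granulate + packaged food + medical supplies + furniture crates — 8991 at 31 m³.
Dropping plastic granulate and furniture crates frees 16 m³; slotting in ceramic tiles (16 m³) lifts the total to 9337 at 31 m³.
Runner-up plastic granulate + packaged food + medical supplies + furniture crates tops out at 8991.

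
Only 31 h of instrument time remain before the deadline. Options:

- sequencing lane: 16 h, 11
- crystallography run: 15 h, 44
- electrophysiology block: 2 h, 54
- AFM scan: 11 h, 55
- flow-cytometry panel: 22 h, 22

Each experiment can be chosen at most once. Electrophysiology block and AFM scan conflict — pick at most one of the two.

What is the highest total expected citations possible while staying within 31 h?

Ranking by ratio (expected citations/h): electrophysiology block 27.00, AFM scan 5.00, crystallography run 2.93.
Taking crystallography run + AFM scan: 26 h used, 99 in expected citations.

99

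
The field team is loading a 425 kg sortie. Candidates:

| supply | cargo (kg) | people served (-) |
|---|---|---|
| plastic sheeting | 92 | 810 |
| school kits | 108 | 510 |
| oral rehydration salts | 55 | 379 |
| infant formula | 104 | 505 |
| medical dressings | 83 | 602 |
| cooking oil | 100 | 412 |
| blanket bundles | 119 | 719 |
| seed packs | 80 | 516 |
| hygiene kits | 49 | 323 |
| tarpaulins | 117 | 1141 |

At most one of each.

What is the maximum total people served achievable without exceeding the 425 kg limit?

By people served per kg: tarpaulins 9.75, plastic sheeting 8.80, medical dressings 7.25, oral rehydration salts 6.89 lead.
Taking the top-ratio supplies first gives plastic sheeting + oral rehydration salts + medical dressings + hygiene kits + tarpaulins for 3255 (396 kg).
Dropping oral rehydration salts frees 55 kg; slotting in seed packs (80 kg) lifts the total to 3392 at 421 kg.
Nothing else within 425 kg beats 3392.

3392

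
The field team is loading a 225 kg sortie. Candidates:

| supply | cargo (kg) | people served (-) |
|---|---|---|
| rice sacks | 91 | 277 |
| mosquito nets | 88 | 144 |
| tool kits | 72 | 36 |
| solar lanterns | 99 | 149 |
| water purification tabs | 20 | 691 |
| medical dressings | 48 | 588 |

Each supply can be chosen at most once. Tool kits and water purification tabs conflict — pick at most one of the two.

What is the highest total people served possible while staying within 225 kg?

1556

Best packing: rice sacks + water purification tabs + medical dressings — 159 kg, 1556 total.
Nothing else feasible within 225 kg beats 1556.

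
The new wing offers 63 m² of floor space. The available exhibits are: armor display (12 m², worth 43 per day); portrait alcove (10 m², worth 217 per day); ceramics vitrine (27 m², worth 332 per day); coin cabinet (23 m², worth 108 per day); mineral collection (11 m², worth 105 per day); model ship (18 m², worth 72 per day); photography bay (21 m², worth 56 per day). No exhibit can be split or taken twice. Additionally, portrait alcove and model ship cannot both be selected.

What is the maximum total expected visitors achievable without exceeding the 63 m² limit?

Ranking by ratio (expected visitors/m²): portrait alcove 21.70, ceramics vitrine 12.30, mineral collection 9.55.
Best packing: armor display + portrait alcove + ceramics vitrine + mineral collection — 60 m², 697 total.
That's the maximum — no feasible swap from here does better than 697.

697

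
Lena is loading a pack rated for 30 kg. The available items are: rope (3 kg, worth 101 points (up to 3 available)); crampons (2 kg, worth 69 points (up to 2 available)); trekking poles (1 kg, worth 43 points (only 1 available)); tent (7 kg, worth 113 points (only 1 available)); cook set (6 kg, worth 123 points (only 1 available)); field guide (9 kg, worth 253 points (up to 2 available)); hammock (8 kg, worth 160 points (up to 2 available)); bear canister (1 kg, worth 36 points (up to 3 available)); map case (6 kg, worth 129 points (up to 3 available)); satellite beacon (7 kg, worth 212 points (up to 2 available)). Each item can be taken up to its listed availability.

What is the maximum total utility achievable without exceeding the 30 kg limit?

A density-first pass picks 3×rope + 2×crampons + trekking poles + 3×bear canister + map case + satellite beacon — 933 at 30 kg.
Dropping bear canister and map case frees 7 kg; slotting in satellite beacon (7 kg) lifts the total to 980 at 30 kg.
That's the maximum — no swap from here does better than 980.

980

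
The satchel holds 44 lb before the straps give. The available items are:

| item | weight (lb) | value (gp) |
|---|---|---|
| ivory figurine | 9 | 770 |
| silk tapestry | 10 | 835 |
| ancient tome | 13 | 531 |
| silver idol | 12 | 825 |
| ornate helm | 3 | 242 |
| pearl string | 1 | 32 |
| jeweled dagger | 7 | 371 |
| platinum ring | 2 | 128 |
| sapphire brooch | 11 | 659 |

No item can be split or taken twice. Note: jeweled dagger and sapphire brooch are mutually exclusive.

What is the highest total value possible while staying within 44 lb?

3217

Taking the top-ratio items first gives ivory figurine + silk tapestry + silver idol + ornate helm + pearl string + jeweled dagger + platinum ring for 3203 (44 lb).
Dropping ornate helm and pearl string and jeweled dagger frees 11 lb; slotting in sapphire brooch (11 lb) lifts the total to 3217 at 44 lb.
Nothing else feasible within 44 lb beats 3217.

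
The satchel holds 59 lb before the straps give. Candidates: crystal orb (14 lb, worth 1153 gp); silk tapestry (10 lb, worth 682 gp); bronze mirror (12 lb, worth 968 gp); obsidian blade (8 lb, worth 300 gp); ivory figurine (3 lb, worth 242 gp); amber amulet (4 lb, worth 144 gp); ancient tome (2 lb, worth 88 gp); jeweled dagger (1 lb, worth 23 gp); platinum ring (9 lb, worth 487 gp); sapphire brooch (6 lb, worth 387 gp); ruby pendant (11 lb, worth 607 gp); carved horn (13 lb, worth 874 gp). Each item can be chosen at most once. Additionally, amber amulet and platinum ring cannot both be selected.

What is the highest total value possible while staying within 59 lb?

4329

Ranking by ratio (value/lb): crystal orb 82.36, bronze mirror 80.67, ivory figurine 80.67, silk tapestry 68.20.
Taking crystal orb + silk tapestry + bronze mirror + ivory figurine + jeweled dagger + sapphire brooch + carved horn: 59 lb used, 4329 in value.
That's the maximum — no feasible swap from here does better than 4329.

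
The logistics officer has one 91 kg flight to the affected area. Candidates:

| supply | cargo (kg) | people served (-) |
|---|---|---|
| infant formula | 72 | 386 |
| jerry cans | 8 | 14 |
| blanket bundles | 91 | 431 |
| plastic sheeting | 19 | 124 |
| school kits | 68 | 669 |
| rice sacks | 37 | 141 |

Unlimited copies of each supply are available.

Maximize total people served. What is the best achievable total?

Density check — school kits 9.84, plastic sheeting 6.53, infant formula 5.36, blanket bundles 4.74 are the best per kg.
Taking plastic sheeting + school kits: 87 kg used, 793 in people served.

793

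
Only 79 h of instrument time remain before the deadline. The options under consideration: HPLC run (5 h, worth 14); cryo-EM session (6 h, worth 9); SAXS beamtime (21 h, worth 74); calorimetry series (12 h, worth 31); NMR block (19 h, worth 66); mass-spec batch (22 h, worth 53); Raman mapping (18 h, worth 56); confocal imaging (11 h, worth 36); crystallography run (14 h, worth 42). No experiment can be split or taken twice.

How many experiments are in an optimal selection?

5

Optimal total is 252.
One optimal bundle: HPLC run + SAXS beamtime + NMR block + Raman mapping + crystallography run (77 h).
Every optimal selection uses 5 experiments.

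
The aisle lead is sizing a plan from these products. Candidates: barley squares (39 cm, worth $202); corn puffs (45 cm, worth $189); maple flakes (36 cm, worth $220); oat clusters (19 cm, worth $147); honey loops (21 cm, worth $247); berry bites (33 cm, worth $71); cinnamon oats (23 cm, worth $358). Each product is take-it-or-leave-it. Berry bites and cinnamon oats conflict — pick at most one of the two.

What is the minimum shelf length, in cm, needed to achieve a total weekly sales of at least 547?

Look for the lowest-shelf combination reaching 547.
Taking honey loops + cinnamon oats gives 605 (≥ 547) for 44 cm.
Below 44 cm the best achievable stays under 547.

44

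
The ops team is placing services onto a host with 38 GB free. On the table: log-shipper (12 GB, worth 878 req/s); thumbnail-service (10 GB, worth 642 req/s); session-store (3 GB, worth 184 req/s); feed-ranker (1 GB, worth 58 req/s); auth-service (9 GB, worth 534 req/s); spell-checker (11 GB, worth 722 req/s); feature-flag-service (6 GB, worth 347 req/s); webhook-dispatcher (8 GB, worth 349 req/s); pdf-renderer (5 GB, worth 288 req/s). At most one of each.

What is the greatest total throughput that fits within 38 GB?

2530

Filling by ratio: log-shipper + thumbnail-service + session-store + feed-ranker + spell-checker for 2484, with 1 GB left unused.
The 4 GB tied up in session-store and feed-ranker is better spent on pdf-renderer — total rises to 2530 (38 GB).
That's the maximum — no swap from here does better than 2530.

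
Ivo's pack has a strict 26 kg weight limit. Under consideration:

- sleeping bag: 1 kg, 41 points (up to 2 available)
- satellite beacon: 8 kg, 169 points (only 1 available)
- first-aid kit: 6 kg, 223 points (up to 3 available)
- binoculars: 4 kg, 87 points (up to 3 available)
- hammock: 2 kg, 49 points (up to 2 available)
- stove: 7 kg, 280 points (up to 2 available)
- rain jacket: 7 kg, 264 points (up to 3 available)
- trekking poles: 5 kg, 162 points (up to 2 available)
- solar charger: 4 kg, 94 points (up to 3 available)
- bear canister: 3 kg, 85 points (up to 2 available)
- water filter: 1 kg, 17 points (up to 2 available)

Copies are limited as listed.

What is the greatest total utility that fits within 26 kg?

1006

Taking the top-ratio items first gives 2×sleeping bag + 2×stove + rain jacket + bear canister for 991 (26 kg).
Replace 2×sleeping bag and rain jacket and bear canister with 2×first-aid kit: the trade gains 15 net, giving 1006 at 26 kg.
Every other selection either busts 26 kg or exceeds an availability limit or fails to beat 1006.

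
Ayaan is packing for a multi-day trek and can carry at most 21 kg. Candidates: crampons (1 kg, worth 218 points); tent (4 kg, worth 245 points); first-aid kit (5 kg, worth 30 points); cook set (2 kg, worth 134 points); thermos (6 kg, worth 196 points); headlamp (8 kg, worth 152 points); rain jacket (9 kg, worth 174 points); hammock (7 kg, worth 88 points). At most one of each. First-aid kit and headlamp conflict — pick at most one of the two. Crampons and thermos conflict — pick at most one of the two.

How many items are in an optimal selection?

5

Best achievable utility is 801.
crampons + tent + first-aid kit + cook set + rain jacket hits 801 at 21 kg.
Any selection reaching 801 contains exactly 5 items.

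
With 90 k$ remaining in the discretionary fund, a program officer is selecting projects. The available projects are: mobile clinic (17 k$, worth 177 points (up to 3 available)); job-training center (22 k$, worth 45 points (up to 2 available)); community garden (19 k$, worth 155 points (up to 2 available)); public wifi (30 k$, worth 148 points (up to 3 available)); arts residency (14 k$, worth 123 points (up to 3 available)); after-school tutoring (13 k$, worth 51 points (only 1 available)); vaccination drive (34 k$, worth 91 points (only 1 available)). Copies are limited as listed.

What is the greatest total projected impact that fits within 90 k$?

841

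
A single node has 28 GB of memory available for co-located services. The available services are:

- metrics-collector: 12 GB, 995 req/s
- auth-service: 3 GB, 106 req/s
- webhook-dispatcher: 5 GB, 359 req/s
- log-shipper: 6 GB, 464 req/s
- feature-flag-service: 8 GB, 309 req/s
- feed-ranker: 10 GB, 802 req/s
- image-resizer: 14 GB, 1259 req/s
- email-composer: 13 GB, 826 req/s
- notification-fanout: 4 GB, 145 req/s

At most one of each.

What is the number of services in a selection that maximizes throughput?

Best achievable throughput is 2261.
For example metrics-collector + log-shipper + feed-ranker achieves it, using 28 GB.
All optima have 3 services.

3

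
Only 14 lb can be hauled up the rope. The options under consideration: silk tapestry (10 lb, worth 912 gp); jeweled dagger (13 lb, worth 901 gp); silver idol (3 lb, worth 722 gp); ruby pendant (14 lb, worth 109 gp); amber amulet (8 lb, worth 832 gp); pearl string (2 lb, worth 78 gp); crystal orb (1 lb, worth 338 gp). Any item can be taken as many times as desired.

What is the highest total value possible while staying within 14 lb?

The ratio ordering already packs tightly: 14×crystal orb, 14 lb, 4732.

4732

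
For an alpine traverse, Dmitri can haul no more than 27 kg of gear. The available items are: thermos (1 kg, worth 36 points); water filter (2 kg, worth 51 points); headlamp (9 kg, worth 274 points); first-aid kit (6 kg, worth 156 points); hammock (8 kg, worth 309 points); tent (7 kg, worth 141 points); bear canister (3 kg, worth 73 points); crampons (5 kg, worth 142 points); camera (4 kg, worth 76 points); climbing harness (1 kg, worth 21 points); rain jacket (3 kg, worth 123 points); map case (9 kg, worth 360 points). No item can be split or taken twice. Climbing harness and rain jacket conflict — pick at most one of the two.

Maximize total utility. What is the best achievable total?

985

Water filter + hammock + crampons + rain jacket + map case uses 27 of the 27 kg and totals 985.
Nothing else feasible within 27 kg beats 985.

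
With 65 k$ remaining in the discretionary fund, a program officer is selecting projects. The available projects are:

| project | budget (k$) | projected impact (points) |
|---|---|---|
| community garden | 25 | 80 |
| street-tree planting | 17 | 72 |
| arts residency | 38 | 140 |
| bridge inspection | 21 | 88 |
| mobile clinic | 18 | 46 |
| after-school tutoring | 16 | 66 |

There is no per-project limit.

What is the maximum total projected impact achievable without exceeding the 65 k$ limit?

The ratio heuristic lands on 3×street-tree planting (216) but leaves 14 k$ idle.
The 34 k$ tied up in 2×street-tree planting is better spent on 3×after-school tutoring — total rises to 270 (65 k$).
No other feasible combination exceeds 270.

270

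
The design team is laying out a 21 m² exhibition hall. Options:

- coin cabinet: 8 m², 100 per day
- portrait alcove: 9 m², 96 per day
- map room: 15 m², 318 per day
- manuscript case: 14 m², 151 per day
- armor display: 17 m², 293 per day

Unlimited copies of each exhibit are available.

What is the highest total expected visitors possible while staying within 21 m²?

318

By expected visitors per m²: map room 21.20, armor display 17.24, coin cabinet 12.50, manuscript case 10.79 lead.
The ratio ordering already packs tightly: map room, 15 m², 318.
No other feasible combination exceeds 318.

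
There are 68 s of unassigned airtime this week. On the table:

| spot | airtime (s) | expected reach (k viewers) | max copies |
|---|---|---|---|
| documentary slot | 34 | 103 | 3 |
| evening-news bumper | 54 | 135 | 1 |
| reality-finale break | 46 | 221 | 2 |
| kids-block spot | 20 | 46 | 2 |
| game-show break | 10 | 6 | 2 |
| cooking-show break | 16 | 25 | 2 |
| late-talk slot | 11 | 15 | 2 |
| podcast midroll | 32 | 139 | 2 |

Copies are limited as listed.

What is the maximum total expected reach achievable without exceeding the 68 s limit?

Density check — reality-finale break 4.80, podcast midroll 4.34, documentary slot 3.03 are the best per s.
Filling by ratio: reality-finale break + kids-block spot for 267, with 2 s left unused.
The 66 s tied up in reality-finale break and kids-block spot is better spent on 2×podcast midroll — total rises to 278 (64 s).
The spare 4 s is too small for any remaining spot, and no exchange beats 278.

278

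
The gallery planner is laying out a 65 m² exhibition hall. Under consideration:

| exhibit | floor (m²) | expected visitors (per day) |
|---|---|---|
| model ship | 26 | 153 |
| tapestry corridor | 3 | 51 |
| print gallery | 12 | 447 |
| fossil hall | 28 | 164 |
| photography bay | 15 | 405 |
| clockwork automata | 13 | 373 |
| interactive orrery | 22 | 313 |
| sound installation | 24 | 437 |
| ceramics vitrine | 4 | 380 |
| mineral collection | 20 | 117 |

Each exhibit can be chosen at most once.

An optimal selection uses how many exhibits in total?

Best achievable expected visitors is 1722.
One optimal bundle: print gallery + photography bay + clockwork automata + ceramics vitrine + mineral collection (64 m²).
Any selection reaching 1722 contains exactly 5 exhibits.

5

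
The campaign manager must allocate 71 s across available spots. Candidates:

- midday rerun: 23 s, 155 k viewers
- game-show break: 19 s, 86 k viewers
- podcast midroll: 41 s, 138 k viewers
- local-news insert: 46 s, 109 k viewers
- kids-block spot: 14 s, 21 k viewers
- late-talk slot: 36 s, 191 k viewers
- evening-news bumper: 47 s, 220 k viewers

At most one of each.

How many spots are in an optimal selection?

Best achievable expected reach is 375.
One optimal bundle: midday rerun + evening-news bumper (70 s).
Every optimal selection uses 2 spots.

2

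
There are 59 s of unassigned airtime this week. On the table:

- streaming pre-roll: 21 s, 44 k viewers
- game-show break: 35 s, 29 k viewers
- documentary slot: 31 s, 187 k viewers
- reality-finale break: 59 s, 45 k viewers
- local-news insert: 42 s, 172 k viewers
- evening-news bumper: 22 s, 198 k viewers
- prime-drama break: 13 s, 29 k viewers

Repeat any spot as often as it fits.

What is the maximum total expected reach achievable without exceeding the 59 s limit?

425

Ranking by ratio (expected reach/s): evening-news bumper 9.00, documentary slot 6.03, local-news insert 4.10, prime-drama break 2.23.
The ratio ordering already packs tightly: 2×evening-news bumper + prime-drama break, 57 s, 425.
That's the maximum — no swap from here does better than 425.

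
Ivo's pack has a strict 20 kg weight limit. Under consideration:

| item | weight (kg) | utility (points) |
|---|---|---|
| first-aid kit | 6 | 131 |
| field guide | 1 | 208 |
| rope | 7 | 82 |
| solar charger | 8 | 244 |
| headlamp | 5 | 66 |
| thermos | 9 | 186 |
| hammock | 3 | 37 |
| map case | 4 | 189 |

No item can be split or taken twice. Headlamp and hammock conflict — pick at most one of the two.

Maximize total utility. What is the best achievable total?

Ranking by ratio (utility/kg): field guide 208.00, map case 47.25, solar charger 30.50.
Best packing: first-aid kit + field guide + solar charger + map case — 19 kg, 772 total.
The closest alternative, field guide + rope + solar charger + map case, reaches only 723.

772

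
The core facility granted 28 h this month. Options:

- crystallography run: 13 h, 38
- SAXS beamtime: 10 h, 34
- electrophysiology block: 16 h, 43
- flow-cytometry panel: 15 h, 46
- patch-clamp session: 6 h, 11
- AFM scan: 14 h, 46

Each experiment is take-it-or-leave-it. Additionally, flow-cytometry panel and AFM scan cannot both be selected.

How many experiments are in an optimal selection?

2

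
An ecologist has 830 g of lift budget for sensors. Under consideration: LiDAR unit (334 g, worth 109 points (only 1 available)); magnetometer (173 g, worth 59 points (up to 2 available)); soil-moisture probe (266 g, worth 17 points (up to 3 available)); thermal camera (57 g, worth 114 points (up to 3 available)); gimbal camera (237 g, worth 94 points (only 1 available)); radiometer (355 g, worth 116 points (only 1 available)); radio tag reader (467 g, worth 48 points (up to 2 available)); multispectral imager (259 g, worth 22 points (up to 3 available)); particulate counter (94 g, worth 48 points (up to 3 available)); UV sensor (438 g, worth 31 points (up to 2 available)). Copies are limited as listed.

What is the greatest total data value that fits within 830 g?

604

Greedy by ratio would take 3×thermal camera + gimbal camera + 3×particulate counter: 690 g used, total 580.
The 237 g tied up in gimbal camera is better spent on 2×magnetometer — total rises to 604 (799 g).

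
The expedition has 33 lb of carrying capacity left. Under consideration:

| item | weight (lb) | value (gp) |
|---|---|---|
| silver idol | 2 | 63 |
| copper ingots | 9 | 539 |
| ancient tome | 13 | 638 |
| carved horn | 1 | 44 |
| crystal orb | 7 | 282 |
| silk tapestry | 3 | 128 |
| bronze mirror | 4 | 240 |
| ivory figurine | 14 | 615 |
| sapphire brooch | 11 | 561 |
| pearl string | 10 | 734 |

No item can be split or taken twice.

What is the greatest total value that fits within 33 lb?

1962

A density-first pass picks silver idol + copper ingots + carved horn + silk tapestry + bronze mirror + pearl string — 1748 at 29 lb.
Dropping silver idol and carved horn and bronze mirror frees 7 lb; slotting in sapphire brooch (11 lb) lifts the total to 1962 at 33 lb.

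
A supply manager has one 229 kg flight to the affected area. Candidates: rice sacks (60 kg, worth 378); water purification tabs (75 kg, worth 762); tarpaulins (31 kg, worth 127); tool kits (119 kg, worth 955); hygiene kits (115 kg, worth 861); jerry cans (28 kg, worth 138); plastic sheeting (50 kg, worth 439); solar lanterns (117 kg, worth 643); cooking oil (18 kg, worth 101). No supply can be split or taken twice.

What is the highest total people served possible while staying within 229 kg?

1855

Density check — water purification tabs 10.16, plastic sheeting 8.78, tool kits 8.03 are the best per kg.
Filling by ratio: rice sacks + water purification tabs + plastic sheeting + cooking oil for 1680, with 26 kg left unused.
Using the slack differently, water purification tabs + tool kits + jerry cans comes to 1855 at 222 kg.
Runner-up water purification tabs + tarpaulins + tool kits tops out at 1844.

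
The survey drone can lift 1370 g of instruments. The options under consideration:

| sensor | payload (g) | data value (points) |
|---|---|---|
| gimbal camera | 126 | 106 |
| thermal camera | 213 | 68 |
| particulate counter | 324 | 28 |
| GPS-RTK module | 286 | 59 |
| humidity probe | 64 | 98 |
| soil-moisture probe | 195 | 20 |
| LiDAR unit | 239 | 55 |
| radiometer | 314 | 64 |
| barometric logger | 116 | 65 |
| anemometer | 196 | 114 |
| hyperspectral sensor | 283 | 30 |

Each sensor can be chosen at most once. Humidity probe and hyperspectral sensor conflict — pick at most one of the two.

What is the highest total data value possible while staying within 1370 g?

574

Taking the top-ratio sensors first gives gimbal camera + thermal camera + GPS-RTK module + humidity probe + LiDAR unit + barometric logger + anemometer for 565 (1240 g).
Replace LiDAR unit with radiometer: the trade gains 9 net, giving 574 at 1315 g.
Nothing else feasible within 1370 g beats 574.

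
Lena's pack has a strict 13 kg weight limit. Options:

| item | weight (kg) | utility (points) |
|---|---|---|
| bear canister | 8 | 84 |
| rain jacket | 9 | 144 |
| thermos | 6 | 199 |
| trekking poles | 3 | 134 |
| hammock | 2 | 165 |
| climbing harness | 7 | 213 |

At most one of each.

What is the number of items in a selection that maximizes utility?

Best achievable utility is 512.
One optimal bundle: trekking poles + hammock + climbing harness (12 kg).
All optima have 3 items.

3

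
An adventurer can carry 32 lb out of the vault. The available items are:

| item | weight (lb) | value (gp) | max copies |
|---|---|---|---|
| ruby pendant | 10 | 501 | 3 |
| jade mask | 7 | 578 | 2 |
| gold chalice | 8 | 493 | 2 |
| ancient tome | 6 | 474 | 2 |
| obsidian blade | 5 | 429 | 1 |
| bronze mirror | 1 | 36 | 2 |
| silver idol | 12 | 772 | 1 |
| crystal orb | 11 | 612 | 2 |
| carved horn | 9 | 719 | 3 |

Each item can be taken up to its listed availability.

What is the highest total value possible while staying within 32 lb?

2594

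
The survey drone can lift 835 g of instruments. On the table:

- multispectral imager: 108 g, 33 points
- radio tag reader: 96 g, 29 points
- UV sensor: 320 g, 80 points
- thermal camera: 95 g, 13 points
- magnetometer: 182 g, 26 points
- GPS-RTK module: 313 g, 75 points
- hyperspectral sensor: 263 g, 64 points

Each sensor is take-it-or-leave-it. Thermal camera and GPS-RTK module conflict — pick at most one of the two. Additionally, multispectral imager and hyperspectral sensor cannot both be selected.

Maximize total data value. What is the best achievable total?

188

Ranking by ratio (data value/g): multispectral imager 0.31, radio tag reader 0.30, UV sensor 0.25, hyperspectral sensor 0.24.
Multispectral imager + UV sensor + GPS-RTK module uses 741 of the 835 g and totals 188.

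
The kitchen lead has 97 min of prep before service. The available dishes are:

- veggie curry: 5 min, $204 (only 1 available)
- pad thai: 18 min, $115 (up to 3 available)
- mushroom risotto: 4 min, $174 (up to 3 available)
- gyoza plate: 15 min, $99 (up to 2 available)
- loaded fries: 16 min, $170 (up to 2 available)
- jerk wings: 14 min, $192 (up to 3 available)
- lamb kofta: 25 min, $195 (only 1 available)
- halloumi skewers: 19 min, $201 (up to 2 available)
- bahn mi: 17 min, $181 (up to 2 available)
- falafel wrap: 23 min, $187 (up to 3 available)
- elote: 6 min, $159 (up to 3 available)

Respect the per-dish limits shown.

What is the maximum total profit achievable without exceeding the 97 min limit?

The ratio heuristic lands on veggie curry + 3×mushroom risotto + 3×jerk wings + bahn mi + 3×elote (1960) but leaves 3 min idle.
Replace bahn mi with halloumi skewers: the trade gains 20 net, giving 1980 at 96 min.

1980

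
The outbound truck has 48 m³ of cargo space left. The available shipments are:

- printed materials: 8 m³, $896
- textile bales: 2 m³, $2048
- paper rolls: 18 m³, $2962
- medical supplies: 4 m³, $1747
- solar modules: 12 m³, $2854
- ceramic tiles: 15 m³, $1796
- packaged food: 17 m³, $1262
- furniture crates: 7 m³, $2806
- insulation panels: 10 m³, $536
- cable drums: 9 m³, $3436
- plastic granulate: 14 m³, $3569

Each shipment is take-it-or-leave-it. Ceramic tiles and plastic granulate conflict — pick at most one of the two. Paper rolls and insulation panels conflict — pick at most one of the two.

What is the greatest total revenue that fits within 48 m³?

16460

Best packing: textile bales + medical supplies + solar modules + furniture crates + cable drums + plastic granulate — 48 m³, 16460 total.
The closest alternative, textile bales + solar modules + furniture crates + cable drums + plastic granulate, reaches only 14713.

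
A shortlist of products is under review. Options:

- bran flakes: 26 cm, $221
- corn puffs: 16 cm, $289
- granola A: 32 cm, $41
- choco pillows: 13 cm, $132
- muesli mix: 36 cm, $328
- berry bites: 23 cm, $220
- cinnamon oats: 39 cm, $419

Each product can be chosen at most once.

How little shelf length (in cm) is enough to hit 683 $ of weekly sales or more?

55

Need the lightest bundle worth ≥ 683.
Taking corn puffs + cinnamon oats gives 708 (≥ 683) for 55 cm.
Any bundle with less than 55 cm falls short of 683.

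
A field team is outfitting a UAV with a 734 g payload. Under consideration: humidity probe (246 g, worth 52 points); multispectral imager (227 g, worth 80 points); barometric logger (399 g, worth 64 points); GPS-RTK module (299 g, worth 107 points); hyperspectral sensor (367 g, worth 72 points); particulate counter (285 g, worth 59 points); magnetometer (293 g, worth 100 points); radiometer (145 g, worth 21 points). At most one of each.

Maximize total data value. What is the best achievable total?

208

The ratio ordering already packs tightly: multispectral imager + GPS-RTK module + radiometer, 671 g, 208.
Next best is GPS-RTK module + magnetometer at 207 (592 g) — short by 1.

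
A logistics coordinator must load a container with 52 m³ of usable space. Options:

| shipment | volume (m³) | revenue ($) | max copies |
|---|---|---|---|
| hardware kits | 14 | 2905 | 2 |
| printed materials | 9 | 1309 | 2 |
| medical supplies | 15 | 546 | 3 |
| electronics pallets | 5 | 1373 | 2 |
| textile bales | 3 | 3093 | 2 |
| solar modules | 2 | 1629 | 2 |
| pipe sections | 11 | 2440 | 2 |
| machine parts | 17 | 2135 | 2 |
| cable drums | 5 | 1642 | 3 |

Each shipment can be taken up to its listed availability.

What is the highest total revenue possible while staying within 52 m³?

20623

Ranking by ratio (revenue/m³): textile bales 1031.00, solar modules 814.50, cable drums 328.40, electronics pallets 274.60.
A density-first pass picks 2×electronics pallets + 2×textile bales + 2×solar modules + pipe sections + 3×cable drums — 19556 at 46 m³.
The 5 m³ tied up in electronics pallets is better spent on pipe sections — total rises to 20623 (52 m³).
Every other selection either busts 52 m³ or exceeds an availability limit or fails to beat 20623.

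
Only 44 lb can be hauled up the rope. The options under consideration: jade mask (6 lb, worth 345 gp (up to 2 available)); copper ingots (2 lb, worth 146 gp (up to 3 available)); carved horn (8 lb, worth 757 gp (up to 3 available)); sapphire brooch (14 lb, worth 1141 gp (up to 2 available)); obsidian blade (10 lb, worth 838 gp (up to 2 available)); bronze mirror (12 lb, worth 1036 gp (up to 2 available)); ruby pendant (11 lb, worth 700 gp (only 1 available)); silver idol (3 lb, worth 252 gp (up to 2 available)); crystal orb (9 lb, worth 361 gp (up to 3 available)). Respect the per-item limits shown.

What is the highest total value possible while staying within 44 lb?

By value per lb: carved horn 94.62, bronze mirror 86.33, silver idol 84.00 lead.
The ratio ordering already packs tightly: copper ingots + 3×carved horn + bronze mirror + 2×silver idol, 44 lb, 3957.

3957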